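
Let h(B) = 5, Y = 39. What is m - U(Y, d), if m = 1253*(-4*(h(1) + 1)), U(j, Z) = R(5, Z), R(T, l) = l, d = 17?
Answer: -30089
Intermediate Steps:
U(j, Z) = Z
m = -30072 (m = 1253*(-4*(5 + 1)) = 1253*(-4*6) = 1253*(-24) = -30072)
m - U(Y, d) = -30072 - 1*17 = -30072 - 17 = -30089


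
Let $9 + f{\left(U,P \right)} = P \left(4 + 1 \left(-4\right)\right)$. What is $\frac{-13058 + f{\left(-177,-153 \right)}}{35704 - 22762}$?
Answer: $- \frac{13067}{12942} \approx -1.0097$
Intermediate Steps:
$f{\left(U,P \right)} = -9$ ($f{\left(U,P \right)} = -9 + P \left(4 + 1 \left(-4\right)\right) = -9 + P \left(4 - 4\right) = -9 + P 0 = -9 + 0 = -9$)
$\frac{-13058 + f{\left(-177,-153 \right)}}{35704 - 22762} = \frac{-13058 - 9}{35704 - 22762} = - \frac{13067}{12942}$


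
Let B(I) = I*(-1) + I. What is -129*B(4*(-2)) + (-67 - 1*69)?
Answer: -136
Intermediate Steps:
B(I) = 0 (B(I) = -I + I = 0)
-129*B(4*(-2)) + (-67 - 1*69) = -129*0 + (-67 - 1*69) = 0 + (-67 - 69) = 0 - 136 = -136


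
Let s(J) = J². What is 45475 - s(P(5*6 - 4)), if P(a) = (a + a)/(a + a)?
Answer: 45474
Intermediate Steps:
P(a) = 1 (P(a) = (2*a)/((2*a)) = (2*a)*(1/(2*a)) = 1)
45475 - s(P(5*6 - 4)) = 45475 - 1*1² = 45475 - 1*1 = 45475 - 1 = 45474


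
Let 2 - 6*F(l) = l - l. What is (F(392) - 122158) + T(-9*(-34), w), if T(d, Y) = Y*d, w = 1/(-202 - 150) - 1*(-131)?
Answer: -43334299/528 ≈ -82073.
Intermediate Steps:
F(l) = ⅓ (F(l) = ⅓ - (l - l)/6 = ⅓ - ⅙*0 = ⅓ + 0 = ⅓)
w = 46111/352 (w = 1/(-352) + 131 = -1/352 + 131 = 46111/352 ≈ 131.00)
(F(392) - 122158) + T(-9*(-34), w) = (⅓ - 122158) + 46111*(-9*(-34))/352 = -366473/3 + (46111/352)*306 = -366473/3 + 7054983/176 = -43334299/528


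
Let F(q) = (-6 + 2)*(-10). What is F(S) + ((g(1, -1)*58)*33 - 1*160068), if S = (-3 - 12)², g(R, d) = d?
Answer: -161942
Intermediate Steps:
S = 225 (S = (-15)² = 225)
F(q) = 40 (F(q) = -4*(-10) = 40)
F(S) + ((g(1, -1)*58)*33 - 1*160068) = 40 + (-1*58*33 - 1*160068) = 40 + (-58*33 - 160068) = 40 + (-1914 - 160068) = 40 - 161982 = -161942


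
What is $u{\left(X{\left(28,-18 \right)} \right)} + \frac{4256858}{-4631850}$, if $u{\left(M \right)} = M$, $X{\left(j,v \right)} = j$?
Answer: $\frac{62717471}{2315925} \approx 27.081$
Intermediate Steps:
$u{\left(X{\left(28,-18 \right)} \right)} + \frac{4256858}{-4631850} = 28 + \frac{4256858}{-4631850} = 28 + 4256858 \left(- \frac{1}{4631850}\right) = 28 - \frac{2128429}{2315925} = \frac{62717471}{2315925}$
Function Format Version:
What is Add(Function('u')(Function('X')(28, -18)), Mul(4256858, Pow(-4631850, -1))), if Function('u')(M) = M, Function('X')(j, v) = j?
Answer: Rational(62717471, 2315925) ≈ 27.081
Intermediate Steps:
Add(Function('u')(Function('X')(28, -18)), Mul(4256858, Pow(-4631850, -1))) = Add(28, Mul(4256858, Pow(-4631850, -1))) = Add(28, Mul(4256858, Rational(-1, 4631850))) = Add(28, Rational(-2128429, 2315925)) = Rational(62717471, 2315925)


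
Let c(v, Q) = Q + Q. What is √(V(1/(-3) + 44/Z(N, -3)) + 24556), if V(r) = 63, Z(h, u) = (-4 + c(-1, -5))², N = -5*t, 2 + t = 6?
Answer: √24619 ≈ 156.90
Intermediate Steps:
t = 4 (t = -2 + 6 = 4)
c(v, Q) = 2*Q
N = -20 (N = -5*4 = -20)
Z(h, u) = 196 (Z(h, u) = (-4 + 2*(-5))² = (-4 - 10)² = (-14)² = 196)
√(V(1/(-3) + 44/Z(N, -3)) + 24556) = √(63 + 24556) = √24619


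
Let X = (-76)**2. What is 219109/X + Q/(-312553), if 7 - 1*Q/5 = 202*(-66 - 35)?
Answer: 67893763357/1805306128 ≈ 37.608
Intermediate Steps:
X = 5776
Q = 102045 (Q = 35 - 1010*(-66 - 35) = 35 - 1010*(-101) = 35 - 5*(-20402) = 35 + 102010 = 102045)
219109/X + Q/(-312553) = 219109/5776 + 102045/(-312553) = 219109*(1/5776) + 102045*(-1/312553) = 219109/5776 - 102045/312553 = 67893763357/1805306128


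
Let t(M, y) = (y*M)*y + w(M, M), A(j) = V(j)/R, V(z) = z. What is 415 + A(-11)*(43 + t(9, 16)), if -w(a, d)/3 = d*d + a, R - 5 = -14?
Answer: 26582/9 ≈ 2953.6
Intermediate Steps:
R = -9 (R = 5 - 14 = -9)
w(a, d) = -3*a - 3*d² (w(a, d) = -3*(d*d + a) = -3*(d² + a) = -3*(a + d²) = -3*a - 3*d²)
A(j) = -j/9 (A(j) = j/(-9) = j*(-⅑) = -j/9)
t(M, y) = -3*M - 3*M² + M*y² (t(M, y) = (y*M)*y + (-3*M - 3*M²) = (M*y)*y + (-3*M - 3*M²) = M*y² + (-3*M - 3*M²) = -3*M - 3*M² + M*y²)
415 + A(-11)*(43 + t(9, 16)) = 415 + (-⅑*(-11))*(43 + 9*(-3 + 16² - 3*9)) = 415 + 11*(43 + 9*(-3 + 256 - 27))/9 = 415 + 11*(43 + 9*226)/9 = 415 + 11*(43 + 2034)/9 = 415 + (11/9)*2077 = 415 + 22847/9 = 26582/9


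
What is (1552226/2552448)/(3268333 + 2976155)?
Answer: 776113/7969365453312 ≈ 9.7387e-8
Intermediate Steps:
(1552226/2552448)/(3268333 + 2976155) = (1552226*(1/2552448))/6244488 = (776113/1276224)*(1/6244488) = 776113/7969365453312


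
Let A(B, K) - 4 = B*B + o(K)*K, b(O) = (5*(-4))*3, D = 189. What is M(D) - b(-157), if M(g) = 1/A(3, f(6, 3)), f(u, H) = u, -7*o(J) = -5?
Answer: 7267/121 ≈ 60.058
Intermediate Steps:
o(J) = 5/7 (o(J) = -⅐*(-5) = 5/7)
b(O) = -60 (b(O) = -20*3 = -60)
A(B, K) = 4 + B² + 5*K/7 (A(B, K) = 4 + (B*B + 5*K/7) = 4 + (B² + 5*K/7) = 4 + B² + 5*K/7)
M(g) = 7/121 (M(g) = 1/(4 + 3² + (5/7)*6) = 1/(4 + 9 + 30/7) = 1/(121/7) = 7/121)
M(D) - b(-157) = 7/121 - 1*(-60) = 7/121 + 60 = 7267/121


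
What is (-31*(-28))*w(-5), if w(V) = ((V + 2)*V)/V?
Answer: -2604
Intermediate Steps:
w(V) = 2 + V (w(V) = ((2 + V)*V)/V = (V*(2 + V))/V = 2 + V)
(-31*(-28))*w(-5) = (-31*(-28))*(2 - 5) = 868*(-3) = -2604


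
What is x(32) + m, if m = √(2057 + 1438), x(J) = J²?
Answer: 1024 + √3495 ≈ 1083.1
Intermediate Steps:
m = √3495 ≈ 59.119
x(32) + m = 32² + √3495 = 1024 + √3495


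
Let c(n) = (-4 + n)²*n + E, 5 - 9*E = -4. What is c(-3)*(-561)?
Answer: 81906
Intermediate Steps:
E = 1 (E = 5/9 - ⅑*(-4) = 5/9 + 4/9 = 1)
c(n) = 1 + n*(-4 + n)² (c(n) = (-4 + n)²*n + 1 = n*(-4 + n)² + 1 = 1 + n*(-4 + n)²)
c(-3)*(-561) = (1 - 3*(-4 - 3)²)*(-561) = (1 - 3*(-7)²)*(-561) = (1 - 3*49)*(-561) = (1 - 147)*(-561) = -146*(-561) = 81906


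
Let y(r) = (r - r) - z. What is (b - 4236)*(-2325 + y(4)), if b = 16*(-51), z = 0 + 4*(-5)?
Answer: 11644860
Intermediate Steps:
z = -20 (z = 0 - 20 = -20)
y(r) = 20 (y(r) = (r - r) - 1*(-20) = 0 + 20 = 20)
b = -816
(b - 4236)*(-2325 + y(4)) = (-816 - 4236)*(-2325 + 20) = -5052*(-2305) = 11644860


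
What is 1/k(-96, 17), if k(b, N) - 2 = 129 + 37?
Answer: 1/168 ≈ 0.0059524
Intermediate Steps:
k(b, N) = 168 (k(b, N) = 2 + (129 + 37) = 2 + 166 = 168)
1/k(-96, 17) = 1/168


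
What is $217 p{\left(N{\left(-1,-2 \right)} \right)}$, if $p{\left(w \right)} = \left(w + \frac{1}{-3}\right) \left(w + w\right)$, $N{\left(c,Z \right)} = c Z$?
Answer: $\frac{4340}{3} \approx 1446.7$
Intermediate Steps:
$N{\left(c,Z \right)} = Z c$
$p{\left(w \right)} = 2 w \left(- \frac{1}{3} + w\right)$ ($p{\left(w \right)} = \left(w - \frac{1}{3}\right) 2 w = \left(- \frac{1}{3} + w\right) 2 w = 2 w \left(- \frac{1}{3} + w\right)$)
$217 p{\left(N{\left(-1,-2 \right)} \right)} = 217 \frac{2 \left(\left(-2\right) \left(-1\right)\right) \left(-1 + 3 \left(\left(-2\right) \left(-1\right)\right)\right)}{3} = 217 \cdot \frac{2}{3} \cdot 2 \left(-1 + 3 \cdot 2\right) = 217 \cdot \frac{2}{3} \cdot 2 \left(-1 + 6\right) = 217 \cdot \frac{2}{3} \cdot 2 \cdot 5 = 217 \cdot \frac{20}{3} = \frac{4340}{3}$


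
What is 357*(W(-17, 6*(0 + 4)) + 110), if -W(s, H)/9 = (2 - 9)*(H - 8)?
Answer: 399126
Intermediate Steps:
W(s, H) = -504 + 63*H (W(s, H) = -9*(2 - 9)*(H - 8) = -(-63)*(-8 + H) = -9*(56 - 7*H) = -504 + 63*H)
357*(W(-17, 6*(0 + 4)) + 110) = 357*((-504 + 63*(6*(0 + 4))) + 110) = 357*((-504 + 63*(6*4)) + 110) = 357*((-504 + 63*24) + 110) = 357*((-504 + 1512) + 110) = 357*(1008 + 110) = 357*1118 = 399126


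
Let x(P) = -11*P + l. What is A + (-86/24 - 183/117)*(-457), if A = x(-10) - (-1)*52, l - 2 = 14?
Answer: 394739/156 ≈ 2530.4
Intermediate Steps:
l = 16 (l = 2 + 14 = 16)
x(P) = 16 - 11*P (x(P) = -11*P + 16 = 16 - 11*P)
A = 178 (A = (16 - 11*(-10)) - (-1)*52 = (16 + 110) - 1*(-52) = 126 + 52 = 178)
A + (-86/24 - 183/117)*(-457) = 178 + (-86/24 - 183/117)*(-457) = 178 + (-86*1/24 - 183*1/117)*(-457) = 178 + (-43/12 - 61/39)*(-457) = 178 - 803/156*(-457) = 178 + 366971/156 = 394739/156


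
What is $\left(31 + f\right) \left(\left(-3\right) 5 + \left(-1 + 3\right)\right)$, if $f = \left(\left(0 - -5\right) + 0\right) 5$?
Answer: $-728$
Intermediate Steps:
$f = 25$ ($f = \left(\left(0 + 5\right) + 0\right) 5 = \left(5 + 0\right) 5 = 5 \cdot 5 = 25$)
$\left(31 + f\right) \left(\left(-3\right) 5 + \left(-1 + 3\right)\right) = \left(31 + 25\right) \left(\left(-3\right) 5 + \left(-1 + 3\right)\right) = 56 \left(-15 + 2\right) = 56 \left(-13\right) = -728$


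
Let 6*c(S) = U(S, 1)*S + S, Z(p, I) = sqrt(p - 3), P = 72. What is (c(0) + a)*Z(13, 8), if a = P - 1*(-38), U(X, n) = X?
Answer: 110*sqrt(10) ≈ 347.85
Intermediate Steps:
Z(p, I) = sqrt(-3 + p)
a = 110 (a = 72 - 1*(-38) = 72 + 38 = 110)
c(S) = S/6 + S**2/6 (c(S) = (S*S + S)/6 = (S**2 + S)/6 = (S + S**2)/6 = S/6 + S**2/6)
(c(0) + a)*Z(13, 8) = ((1/6)*0*(1 + 0) + 110)*sqrt(-3 + 13) = ((1/6)*0*1 + 110)*sqrt(10) = (0 + 110)*sqrt(10) = 110*sqrt(10)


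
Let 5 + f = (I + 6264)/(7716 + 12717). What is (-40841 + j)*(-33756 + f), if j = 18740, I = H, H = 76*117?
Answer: 36560637921/49 ≈ 7.4614e+8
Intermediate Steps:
H = 8892
I = 8892
f = -29003/6811 (f = -5 + (8892 + 6264)/(7716 + 12717) = -5 + 15156/20433 = -5 + 15156*(1/20433) = -5 + 5052/6811 = -29003/6811 ≈ -4.2583)
(-40841 + j)*(-33756 + f) = (-40841 + 18740)*(-33756 - 29003/6811) = -22101*(-229941119/6811) = 36560637921/49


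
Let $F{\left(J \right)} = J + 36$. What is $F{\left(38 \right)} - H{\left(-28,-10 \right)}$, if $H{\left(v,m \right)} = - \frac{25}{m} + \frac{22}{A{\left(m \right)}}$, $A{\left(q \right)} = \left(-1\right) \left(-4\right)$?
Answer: $66$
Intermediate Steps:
$A{\left(q \right)} = 4$
$H{\left(v,m \right)} = \frac{11}{2} - \frac{25}{m}$ ($H{\left(v,m \right)} = - \frac{25}{m} + \frac{22}{4} = - \frac{25}{m} + 22 \cdot \frac{1}{4} = - \frac{25}{m} + \frac{11}{2} = \frac{11}{2} - \frac{25}{m}$)
$F{\left(J \right)} = 36 + J$
$F{\left(38 \right)} - H{\left(-28,-10 \right)} = \left(36 + 38\right) - \left(\frac{11}{2} - \frac{25}{-10}\right) = 74 - \left(\frac{11}{2} - - \frac{5}{2}\right) = 74 - \left(\frac{11}{2} + \frac{5}{2}\right) = 74 - 8 = 66$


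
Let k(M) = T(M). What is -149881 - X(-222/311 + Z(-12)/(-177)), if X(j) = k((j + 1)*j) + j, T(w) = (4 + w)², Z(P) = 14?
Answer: -1376326708076479833822313/9181943616195939681 ≈ -1.4990e+5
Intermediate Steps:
k(M) = (4 + M)²
X(j) = j + (4 + j*(1 + j))² (X(j) = (4 + (j + 1)*j)² + j = (4 + (1 + j)*j)² + j = (4 + j*(1 + j))² + j = j + (4 + j*(1 + j))²)
-149881 - X(-222/311 + Z(-12)/(-177)) = -149881 - ((-222/311 + 14/(-177)) + (4 + (-222/311 + 14/(-177))*(1 + (-222/311 + 14/(-177))))²) = -149881 - ((-222*1/311 + 14*(-1/177)) + (4 + (-222*1/311 + 14*(-1/177))*(1 + (-222*1/311 + 14*(-1/177))))²) = -149881 - ((-222/311 - 14/177) + (4 + (-222/311 - 14/177)*(1 + (-222/311 - 14/177)))²) = -149881 - (-43648/55047 + (4 - 43648*(1 - 43648/55047)/55047)²) = -149881 - (-43648/55047 + (4 - 43648/55047*11399/55047)²) = -149881 - (-43648/55047 + (4 - 497543552/3030172209)²) = -149881 - (-43648/55047 + (11623145284/3030172209)²) = -149881 - (-43648/55047 + 135097506292971440656/9181943616195939681) = -149881 - 1*127816937416198494352/9181943616195939681 = -149881 - 127816937416198494352/9181943616195939681 = -1376326708076479833822313/9181943616195939681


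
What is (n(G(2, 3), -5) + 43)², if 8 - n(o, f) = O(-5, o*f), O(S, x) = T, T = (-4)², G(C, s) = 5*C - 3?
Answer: 1225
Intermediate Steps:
G(C, s) = -3 + 5*C
T = 16
O(S, x) = 16
n(o, f) = -8 (n(o, f) = 8 - 1*16 = 8 - 16 = -8)
(n(G(2, 3), -5) + 43)² = (-8 + 43)² = 35² = 1225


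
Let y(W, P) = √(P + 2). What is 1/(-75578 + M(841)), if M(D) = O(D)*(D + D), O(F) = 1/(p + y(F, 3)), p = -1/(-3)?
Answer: -1665239/126033385378 - 7569*√5/126033385378 ≈ -1.3347e-5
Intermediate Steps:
p = ⅓ (p = -1*(-⅓) = ⅓ ≈ 0.33333)
y(W, P) = √(2 + P)
O(F) = 1/(⅓ + √5) (O(F) = 1/(⅓ + √(2 + 3)) = 1/(⅓ + √5))
M(D) = 2*D*(-3/44 + 9*√5/44) (M(D) = (-3/44 + 9*√5/44)*(D + D) = (-3/44 + 9*√5/44)*(2*D) = 2*D*(-3/44 + 9*√5/44))
1/(-75578 + M(841)) = 1/(-75578 + (-3/22*841 + (9/22)*841*√5)) = 1/(-75578 + (-2523/22 + 7569*√5/22)) = 1/(-1665239/22 + 7569*√5/22)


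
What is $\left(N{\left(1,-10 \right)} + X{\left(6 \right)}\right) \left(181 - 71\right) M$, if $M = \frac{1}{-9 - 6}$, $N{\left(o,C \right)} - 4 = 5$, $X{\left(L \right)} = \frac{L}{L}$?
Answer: $- \frac{220}{3} \approx -73.333$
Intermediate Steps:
$X{\left(L \right)} = 1$
$N{\left(o,C \right)} = 9$ ($N{\left(o,C \right)} = 4 + 5 = 9$)
$M = - \frac{1}{15}$ ($M = \frac{1}{-15} = - \frac{1}{15} \approx -0.066667$)
$\left(N{\left(1,-10 \right)} + X{\left(6 \right)}\right) \left(181 - 71\right) M = \left(9 + 1\right) \left(181 - 71\right) \left(- \frac{1}{15}\right) = 10 \cdot 110 \left(- \frac{1}{15}\right) = 1100 \left(- \frac{1}{15}\right) = - \frac{220}{3}$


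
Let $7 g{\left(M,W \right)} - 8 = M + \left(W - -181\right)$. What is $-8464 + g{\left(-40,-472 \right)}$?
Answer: $- \frac{59571}{7} \approx -8510.1$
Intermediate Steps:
$g{\left(M,W \right)} = 27 + \frac{M}{7} + \frac{W}{7}$ ($g{\left(M,W \right)} = \frac{8}{7} + \frac{M + \left(W - -181\right)}{7} = \frac{8}{7} + \frac{M + \left(W + 181\right)}{7} = \frac{8}{7} + \frac{M + \left(181 + W\right)}{7} = \frac{8}{7} + \frac{181 + M + W}{7} = \frac{8}{7} + \left(\frac{181}{7} + \frac{M}{7} + \frac{W}{7}\right) = 27 + \frac{M}{7} + \frac{W}{7}$)
$-8464 + g{\left(-40,-472 \right)} = -8464 + \left(27 + \frac{1}{7} \left(-40\right) + \frac{1}{7} \left(-472\right)\right) = -8464 - \frac{323}{7} = - \frac{59571}{7}$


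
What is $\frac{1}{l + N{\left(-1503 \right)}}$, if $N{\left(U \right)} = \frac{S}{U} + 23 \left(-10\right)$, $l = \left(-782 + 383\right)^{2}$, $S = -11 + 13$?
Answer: $\frac{1503}{238933411} \approx 6.2905 \cdot 10^{-6}$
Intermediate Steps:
$S = 2$
$l = 159201$ ($l = \left(-399\right)^{2} = 159201$)
$N{\left(U \right)} = -230 + \frac{2}{U}$ ($N{\left(U \right)} = \frac{2}{U} + 23 \left(-10\right) = \frac{2}{U} - 230 = -230 + \frac{2}{U}$)
$\frac{1}{l + N{\left(-1503 \right)}} = \frac{1}{159201 - \left(230 - \frac{2}{-1503}\right)} = \frac{1}{159201 + \left(-230 + 2 \left(- \frac{1}{1503}\right)\right)} = \frac{1}{159201 - \frac{345692}{1503}} = \frac{1}{\frac{238933411}{1503}} = \frac{1503}{238933411}$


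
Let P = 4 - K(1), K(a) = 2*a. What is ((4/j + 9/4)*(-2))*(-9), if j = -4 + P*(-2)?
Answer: 63/2 ≈ 31.500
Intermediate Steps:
P = 2 (P = 4 - 2 = 2)
j = -8 (j = -4 + 2*(-2) = -4 - 4 = -8)
((4/j + 9/4)*(-2))*(-9) = ((4/(-8) + 9/4)*(-2))*(-9) = ((4*(-⅛) + 9*(¼))*(-2))*(-9) = ((-½ + 9/4)*(-2))*(-9) = ((7/4)*(-2))*(-9) = -7/2*(-9) = 63/2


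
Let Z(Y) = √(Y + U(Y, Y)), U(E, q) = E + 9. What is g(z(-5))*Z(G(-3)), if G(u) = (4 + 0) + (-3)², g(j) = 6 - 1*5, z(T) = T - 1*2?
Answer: √35 ≈ 5.9161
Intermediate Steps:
z(T) = -2 + T (z(T) = T - 2 = -2 + T)
g(j) = 1 (g(j) = 6 - 5 = 1)
U(E, q) = 9 + E
G(u) = 13 (G(u) = 4 + 9 = 13)
Z(Y) = √(9 + 2*Y) (Z(Y) = √(Y + (9 + Y)) = √(9 + 2*Y))
g(z(-5))*Z(G(-3)) = 1*√(9 + 2*13) = 1*√(9 + 26) = 1*√35 = √35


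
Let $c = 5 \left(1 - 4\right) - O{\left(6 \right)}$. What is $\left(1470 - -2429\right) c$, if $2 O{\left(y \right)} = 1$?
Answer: $- \frac{120869}{2} \approx -60435.0$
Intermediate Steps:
$O{\left(y \right)} = \frac{1}{2}$ ($O{\left(y \right)} = \frac{1}{2} \cdot 1 = \frac{1}{2}$)
$c = - \frac{31}{2}$ ($c = 5 \left(1 - 4\right) - \frac{1}{2} = 5 \left(-3\right) - \frac{1}{2} = -15 - \frac{1}{2} = - \frac{31}{2} \approx -15.5$)
$\left(1470 - -2429\right) c = \left(1470 - -2429\right) \left(- \frac{31}{2}\right) = \left(1470 + 2429\right) \left(- \frac{31}{2}\right) = 3899 \left(- \frac{31}{2}\right) = - \frac{120869}{2}$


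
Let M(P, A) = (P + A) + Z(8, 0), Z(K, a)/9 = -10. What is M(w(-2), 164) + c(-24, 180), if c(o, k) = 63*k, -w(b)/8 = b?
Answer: 11430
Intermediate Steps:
w(b) = -8*b
Z(K, a) = -90 (Z(K, a) = 9*(-10) = -90)
M(P, A) = -90 + A + P (M(P, A) = (P + A) - 90 = (A + P) - 90 = -90 + A + P)
M(w(-2), 164) + c(-24, 180) = (-90 + 164 - 8*(-2)) + 63*180 = (-90 + 164 + 16) + 11340 = 90 + 11340 = 11430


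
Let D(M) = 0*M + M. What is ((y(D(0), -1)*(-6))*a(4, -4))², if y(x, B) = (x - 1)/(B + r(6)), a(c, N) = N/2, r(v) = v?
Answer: 144/25 ≈ 5.7600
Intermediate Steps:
a(c, N) = N/2 (a(c, N) = N*(½) = N/2)
D(M) = M (D(M) = 0 + M = M)
y(x, B) = (-1 + x)/(6 + B) (y(x, B) = (x - 1)/(B + 6) = (-1 + x)/(6 + B))
((y(D(0), -1)*(-6))*a(4, -4))² = ((((-1 + 0)/(6 - 1))*(-6))*((½)*(-4)))² = (((-1/5)*(-6))*(-2))² = ((((⅕)*(-1))*(-6))*(-2))² = (-⅕*(-6)*(-2))² = ((6/5)*(-2))² = (-12/5)² = 144/25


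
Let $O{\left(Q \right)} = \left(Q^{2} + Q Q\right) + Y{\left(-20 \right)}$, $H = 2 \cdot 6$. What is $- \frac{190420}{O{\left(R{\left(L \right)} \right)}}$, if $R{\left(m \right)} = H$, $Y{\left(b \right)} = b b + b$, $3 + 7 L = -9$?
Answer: $- \frac{47605}{167} \approx -285.06$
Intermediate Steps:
$L = - \frac{12}{7}$ ($L = - \frac{3}{7} + \frac{1}{7} \left(-9\right) = - \frac{3}{7} - \frac{9}{7} = - \frac{12}{7} \approx -1.7143$)
$Y{\left(b \right)} = b + b^{2}$ ($Y{\left(b \right)} = b^{2} + b = b + b^{2}$)
$H = 12$
$R{\left(m \right)} = 12$
$O{\left(Q \right)} = 380 + 2 Q^{2}$ ($O{\left(Q \right)} = \left(Q^{2} + Q Q\right) - 20 \left(1 - 20\right) = \left(Q^{2} + Q^{2}\right) - -380 = 2 Q^{2} + 380 = 380 + 2 Q^{2}$)
$- \frac{190420}{O{\left(R{\left(L \right)} \right)}} = - \frac{190420}{380 + 2 \cdot 12^{2}} = - \frac{190420}{380 + 2 \cdot 144} = - \frac{190420}{380 + 288} = - \frac{190420}{668} = \left(-190420\right) \frac{1}{668} = - \frac{47605}{167}$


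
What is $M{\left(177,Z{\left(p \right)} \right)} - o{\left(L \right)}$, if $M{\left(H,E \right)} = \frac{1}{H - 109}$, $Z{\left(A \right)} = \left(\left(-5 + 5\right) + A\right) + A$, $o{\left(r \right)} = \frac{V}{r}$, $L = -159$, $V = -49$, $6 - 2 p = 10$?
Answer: $- \frac{3173}{10812} \approx -0.29347$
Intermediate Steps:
$p = -2$ ($p = 3 - 5 = -2$)
$o{\left(r \right)} = - \frac{49}{r}$
$Z{\left(A \right)} = 2 A$ ($Z{\left(A \right)} = \left(0 + A\right) + A = A + A = 2 A$)
$M{\left(H,E \right)} = \frac{1}{-109 + H}$
$M{\left(177,Z{\left(p \right)} \right)} - o{\left(L \right)} = \frac{1}{-109 + 177} - - \frac{49}{-159} = \frac{1}{68} - \left(-49\right) \left(- \frac{1}{159}\right) = \frac{1}{68} - \frac{49}{159} = - \frac{3173}{10812}$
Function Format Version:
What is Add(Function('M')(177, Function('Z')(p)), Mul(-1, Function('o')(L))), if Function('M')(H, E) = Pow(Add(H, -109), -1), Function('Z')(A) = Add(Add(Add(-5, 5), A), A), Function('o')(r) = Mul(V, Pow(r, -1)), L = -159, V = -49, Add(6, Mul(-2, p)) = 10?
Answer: Rational(-3173, 10812) ≈ -0.29347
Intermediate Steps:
p = -2 (p = Add(3, Mul(Rational(-1, 2), 10)) = Add(3, -5) = -2)
Function('o')(r) = Mul(-49, Pow(r, -1))
Function('Z')(A) = Mul(2, A) (Function('Z')(A) = Add(Add(0, A), A) = Add(A, A) = Mul(2, A))
Function('M')(H, E) = Pow(Add(-109, H), -1)
Add(Function('M')(177, Function('Z')(p)), Mul(-1, Function('o')(L))) = Add(Pow(Add(-109, 177), -1), Mul(-1, Mul(-49, Pow(-159, -1)))) = Add(Pow(68, -1), Mul(-1, Mul(-49, Rational(-1, 159)))) = Add(Rational(1, 68), Mul(-1, Rational(49, 159))) = Add(Rational(1, 68), Rational(-49, 159)) = Rational(-3173, 10812)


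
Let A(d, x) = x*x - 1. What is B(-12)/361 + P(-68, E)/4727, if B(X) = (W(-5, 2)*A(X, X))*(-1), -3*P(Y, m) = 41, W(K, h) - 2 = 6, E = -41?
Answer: -16237865/5119341 ≈ -3.1719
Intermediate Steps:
W(K, h) = 8 (W(K, h) = 2 + 6 = 8)
P(Y, m) = -41/3 (P(Y, m) = -⅓*41 = -41/3)
A(d, x) = -1 + x² (A(d, x) = x² - 1 = -1 + x²)
B(X) = 8 - 8*X² (B(X) = (8*(-1 + X²))*(-1) = (-8 + 8*X²)*(-1) = 8 - 8*X²)
B(-12)/361 + P(-68, E)/4727 = (8 - 8*(-12)²)/361 - 41/3/4727 = (8 - 8*144)*(1/361) - 41/3*1/4727 = (8 - 1152)*(1/361) - 41/14181 = -1144*1/361 - 41/14181 = -1144/361 - 41/14181 = -16237865/5119341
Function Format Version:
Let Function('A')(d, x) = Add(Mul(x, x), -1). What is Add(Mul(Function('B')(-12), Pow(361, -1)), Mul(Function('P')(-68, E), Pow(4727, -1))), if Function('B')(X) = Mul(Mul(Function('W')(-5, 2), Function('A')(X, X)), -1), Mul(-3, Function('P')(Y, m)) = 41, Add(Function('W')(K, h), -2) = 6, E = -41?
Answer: Rational(-16237865, 5119341) ≈ -3.1719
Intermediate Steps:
Function('W')(K, h) = 8 (Function('W')(K, h) = Add(2, 6) = 8)
Function('P')(Y, m) = Rational(-41, 3) (Function('P')(Y, m) = Mul(Rational(-1, 3), 41) = Rational(-41, 3))
Function('A')(d, x) = Add(-1, Pow(x, 2)) (Function('A')(d, x) = Add(Pow(x, 2), -1) = Add(-1, Pow(x, 2)))
Function('B')(X) = Add(8, Mul(-8, Pow(X, 2))) (Function('B')(X) = Mul(Mul(8, Add(-1, Pow(X, 2))), -1) = Mul(Add(-8, Mul(8, Pow(X, 2))), -1) = Add(8, Mul(-8, Pow(X, 2))))
Add(Mul(Function('B')(-12), Pow(361, -1)), Mul(Function('P')(-68, E), Pow(4727, -1))) = Add(Mul(Add(8, Mul(-8, Pow(-12, 2))), Pow(361, -1)), Mul(Rational(-41, 3), Pow(4727, -1))) = Add(Mul(Add(8, Mul(-8, 144)), Rational(1, 361)), Mul(Rational(-41, 3), Rational(1, 4727))) = Add(Mul(Add(8, -1152), Rational(1, 361)), Rational(-41, 14181)) = Add(Mul(-1144, Rational(1, 361)), Rational(-41, 14181)) = Add(Rational(-1144, 361), Rational(-41, 14181)) = Rational(-16237865, 5119341)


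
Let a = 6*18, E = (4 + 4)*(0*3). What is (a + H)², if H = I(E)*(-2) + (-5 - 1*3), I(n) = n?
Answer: 10000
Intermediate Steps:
E = 0 (E = 8*0 = 0)
a = 108
H = -8 (H = 0*(-2) + (-5 - 1*3) = 0 + (-5 - 3) = 0 - 8 = -8)
(a + H)² = (108 - 8)² = 100² = 10000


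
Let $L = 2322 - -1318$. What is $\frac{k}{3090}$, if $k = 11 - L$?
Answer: $- \frac{3629}{3090} \approx -1.1744$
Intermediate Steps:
$L = 3640$ ($L = 2322 + 1318 = 3640$)
$k = -3629$ ($k = 11 - 3640 = -3629$)
$\frac{k}{3090} = - \frac{3629}{3090}$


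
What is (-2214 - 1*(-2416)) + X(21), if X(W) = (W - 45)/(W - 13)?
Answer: 199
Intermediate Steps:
X(W) = (-45 + W)/(-13 + W)
(-2214 - 1*(-2416)) + X(21) = (-2214 - 1*(-2416)) + (-45 + 21)/(-13 + 21) = (-2214 + 2416) - 24/8 = 202 + (1/8)*(-24) = 202 - 3 = 199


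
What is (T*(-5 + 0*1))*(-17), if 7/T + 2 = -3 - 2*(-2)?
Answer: -595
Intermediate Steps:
T = -7 (T = 7/(-2 + (-3 - 2*(-2))) = 7/(-2 + (-3 + 4)) = 7/(-2 + 1) = 7/(-1) = 7*(-1) = -7)
(T*(-5 + 0*1))*(-17) = -7*(-5 + 0*1)*(-17) = -7*(-5 + 0)*(-17) = -7*(-5)*(-17) = 35*(-17) = -595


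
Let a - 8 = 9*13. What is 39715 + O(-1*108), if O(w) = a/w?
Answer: 4289095/108 ≈ 39714.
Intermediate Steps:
a = 125 (a = 8 + 9*13 = 8 + 117 = 125)
O(w) = 125/w
39715 + O(-1*108) = 39715 + 125/((-1*108)) = 39715 + 125/(-108) = 39715 + 125*(-1/108) = 39715 - 125/108 = 4289095/108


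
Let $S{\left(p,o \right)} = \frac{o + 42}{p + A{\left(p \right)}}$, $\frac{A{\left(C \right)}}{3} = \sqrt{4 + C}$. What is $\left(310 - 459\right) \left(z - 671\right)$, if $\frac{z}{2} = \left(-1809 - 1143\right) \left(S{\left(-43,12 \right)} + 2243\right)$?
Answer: $\frac{542390647661}{275} - \frac{17813844 i \sqrt{39}}{275} \approx 1.9723 \cdot 10^{9} - 4.0454 \cdot 10^{5} i$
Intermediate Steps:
$A{\left(C \right)} = 3 \sqrt{4 + C}$
$S{\left(p,o \right)} = \frac{42 + o}{p + 3 \sqrt{4 + p}}$ ($S{\left(p,o \right)} = \frac{o + 42}{p + 3 \sqrt{4 + p}} = \frac{42 + o}{p + 3 \sqrt{4 + p}}$)
$z = -13242672 - \frac{318816}{-43 + 3 i \sqrt{39}}$ ($z = 2 \left(-1809 - 1143\right) \left(\frac{42 + 12}{-43 + 3 \sqrt{4 - 43}} + 2243\right) = 2 \left(- 2952 \left(\frac{1}{-43 + 3 \sqrt{-39}} \cdot 54 + 2243\right)\right) = 2 \left(- 2952 \left(\frac{1}{-43 + 3 i \sqrt{39}} \cdot 54 + 2243\right)\right) = 2 \left(- 2952 \left(\frac{54}{-43 + 3 i \sqrt{39}} + 2243\right)\right) = 2 \left(- 2952 \left(2243 + \frac{54}{-43 + 3 i \sqrt{39}}\right)\right) = 2 \left(-6621336 - \frac{159408}{-43 + 3 i \sqrt{39}}\right) = -13242672 - \frac{318816}{-43 + 3 i \sqrt{39}} \approx -1.3236 \cdot 10^{7} + 2715.0 i$)
$\left(310 - 459\right) \left(z - 671\right) = \left(310 - 459\right) \left(\left(- \frac{3640021164}{275} + \frac{119556 i \sqrt{39}}{275}\right) - 671\right) = - 149 \left(- \frac{3640205689}{275} + \frac{119556 i \sqrt{39}}{275}\right) = \frac{542390647661}{275} - \frac{17813844 i \sqrt{39}}{275}$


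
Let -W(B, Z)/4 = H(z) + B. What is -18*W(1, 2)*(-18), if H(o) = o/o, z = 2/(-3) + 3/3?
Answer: -2592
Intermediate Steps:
z = 1/3 (z = 2*(-1/3) + 3*(1/3) = -2/3 + 1 = 1/3 ≈ 0.33333)
H(o) = 1
W(B, Z) = -4 - 4*B (W(B, Z) = -4*(1 + B) = -4 - 4*B)
-18*W(1, 2)*(-18) = -18*(-4 - 4*1)*(-18) = -18*(-4 - 4)*(-18) = -18*(-8)*(-18) = 144*(-18) = -2592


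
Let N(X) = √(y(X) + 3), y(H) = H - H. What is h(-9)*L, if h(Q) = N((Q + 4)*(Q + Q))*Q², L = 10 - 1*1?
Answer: 729*√3 ≈ 1262.7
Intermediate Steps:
y(H) = 0
N(X) = √3 (N(X) = √(0 + 3) = √3)
L = 9 (L = 10 - 1 = 9)
h(Q) = √3*Q²
h(-9)*L = (√3*(-9)²)*9 = (√3*81)*9 = (81*√3)*9 = 729*√3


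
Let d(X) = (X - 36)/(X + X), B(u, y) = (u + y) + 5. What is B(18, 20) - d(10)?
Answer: 443/10 ≈ 44.300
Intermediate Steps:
B(u, y) = 5 + u + y
d(X) = (-36 + X)/(2*X) (d(X) = (-36 + X)/((2*X)) = (-36 + X)*(1/(2*X)) = (-36 + X)/(2*X))
B(18, 20) - d(10) = (5 + 18 + 20) - (-36 + 10)/(2*10) = 43 - (-26)/(2*10) = 43 - 1*(-13/10) = 43 + 13/10 = 443/10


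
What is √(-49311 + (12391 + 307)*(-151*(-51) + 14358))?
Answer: 3*√31117319 ≈ 16735.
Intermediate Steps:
√(-49311 + (12391 + 307)*(-151*(-51) + 14358)) = √(-49311 + 12698*(7701 + 14358)) = √(-49311 + 12698*22059) = √(-49311 + 280105182) = √280055871 = 3*√31117319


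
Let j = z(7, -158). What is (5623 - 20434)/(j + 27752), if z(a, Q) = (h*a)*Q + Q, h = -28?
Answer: -14811/58562 ≈ -0.25291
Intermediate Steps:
z(a, Q) = Q - 28*Q*a (z(a, Q) = (-28*a)*Q + Q = -28*Q*a + Q = Q - 28*Q*a)
j = 30810 (j = -158*(1 - 28*7) = -158*(1 - 196) = -158*(-195) = 30810)
(5623 - 20434)/(j + 27752) = (5623 - 20434)/(30810 + 27752) = -14811/58562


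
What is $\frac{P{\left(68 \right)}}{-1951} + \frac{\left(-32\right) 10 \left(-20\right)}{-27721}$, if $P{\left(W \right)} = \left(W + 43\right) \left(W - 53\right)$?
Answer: $- \frac{58641865}{54083671} \approx -1.0843$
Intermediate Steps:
$P{\left(W \right)} = \left(-53 + W\right) \left(43 + W\right)$ ($P{\left(W \right)} = \left(43 + W\right) \left(-53 + W\right) = \left(-53 + W\right) \left(43 + W\right)$)
$\frac{P{\left(68 \right)}}{-1951} + \frac{\left(-32\right) 10 \left(-20\right)}{-27721} = \frac{-2279 + 68^{2} - 680}{-1951} + \frac{\left(-32\right) 10 \left(-20\right)}{-27721} = \left(-2279 + 4624 - 680\right) \left(- \frac{1}{1951}\right) + \left(-320\right) \left(-20\right) \left(- \frac{1}{27721}\right) = 1665 \left(- \frac{1}{1951}\right) + 6400 \left(- \frac{1}{27721}\right) = - \frac{1665}{1951} - \frac{6400}{27721} = - \frac{58641865}{54083671}$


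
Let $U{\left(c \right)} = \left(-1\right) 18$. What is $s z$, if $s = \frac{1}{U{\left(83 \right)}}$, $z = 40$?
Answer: $- \frac{20}{9} \approx -2.2222$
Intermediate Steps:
$U{\left(c \right)} = -18$
$s = - \frac{1}{18}$ ($s = \frac{1}{-18} = - \frac{1}{18} \approx -0.055556$)
$s z = \left(- \frac{1}{18}\right) 40 = - \frac{20}{9}$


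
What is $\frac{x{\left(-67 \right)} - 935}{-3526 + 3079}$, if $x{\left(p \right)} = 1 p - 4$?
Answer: $\frac{1006}{447} \approx 2.2506$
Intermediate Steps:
$x{\left(p \right)} = -4 + p$ ($x{\left(p \right)} = p - 4 = -4 + p$)
$\frac{x{\left(-67 \right)} - 935}{-3526 + 3079} = \frac{\left(-4 - 67\right) - 935}{-3526 + 3079} = \frac{-71 - 935}{-447} = \left(-1006\right) \left(- \frac{1}{447}\right) = \frac{1006}{447}$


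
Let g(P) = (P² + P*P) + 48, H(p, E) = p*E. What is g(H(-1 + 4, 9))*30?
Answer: 45180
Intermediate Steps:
H(p, E) = E*p
g(P) = 48 + 2*P² (g(P) = (P² + P²) + 48 = 2*P² + 48 = 48 + 2*P²)
g(H(-1 + 4, 9))*30 = (48 + 2*(9*(-1 + 4))²)*30 = (48 + 2*(9*3)²)*30 = (48 + 2*27²)*30 = (48 + 2*729)*30 = (48 + 1458)*30 = 1506*30 = 45180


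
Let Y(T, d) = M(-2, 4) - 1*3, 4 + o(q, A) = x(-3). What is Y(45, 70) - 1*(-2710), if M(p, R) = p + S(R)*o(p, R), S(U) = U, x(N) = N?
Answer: 2677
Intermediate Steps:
o(q, A) = -7 (o(q, A) = -4 - 3 = -7)
M(p, R) = p - 7*R (M(p, R) = p + R*(-7) = p - 7*R)
Y(T, d) = -33 (Y(T, d) = (-2 - 7*4) - 1*3 = (-2 - 28) - 3 = -30 - 3 = -33)
Y(45, 70) - 1*(-2710) = -33 - 1*(-2710) = -33 + 2710 = 2677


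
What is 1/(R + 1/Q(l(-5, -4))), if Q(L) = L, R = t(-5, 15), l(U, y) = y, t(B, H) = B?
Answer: -4/21 ≈ -0.19048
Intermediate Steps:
R = -5
1/(R + 1/Q(l(-5, -4))) = 1/(-5 + 1/(-4)) = 1/(-5 - ¼) = 1/(-21/4) = -4/21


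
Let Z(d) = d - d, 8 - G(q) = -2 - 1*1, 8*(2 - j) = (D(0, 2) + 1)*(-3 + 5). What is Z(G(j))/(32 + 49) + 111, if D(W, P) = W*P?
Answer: 111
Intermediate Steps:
D(W, P) = P*W
j = 7/4 (j = 2 - (2*0 + 1)*(-3 + 5)/8 = 2 - (0 + 1)*2/8 = 2 - 2/8 = 2 - 1/8*2 = 2 - 1/4 = 7/4 ≈ 1.7500)
G(q) = 11 (G(q) = 8 - (-2 - 1*1) = 8 - (-2 - 1) = 8 - 1*(-3) = 8 + 3 = 11)
Z(d) = 0
Z(G(j))/(32 + 49) + 111 = 0/(32 + 49) + 111 = 0/81 + 111 = 0*(1/81) + 111 = 0 + 111 = 111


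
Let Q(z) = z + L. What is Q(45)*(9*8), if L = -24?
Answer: 1512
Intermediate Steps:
Q(z) = -24 + z (Q(z) = z - 24 = -24 + z)
Q(45)*(9*8) = (-24 + 45)*(9*8) = 21*72 = 1512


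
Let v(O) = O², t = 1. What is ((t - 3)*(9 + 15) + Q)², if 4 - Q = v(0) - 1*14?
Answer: 900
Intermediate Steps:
Q = 18 (Q = 4 - (0² - 1*14) = 4 - (0 - 14) = 4 - 1*(-14) = 4 + 14 = 18)
((t - 3)*(9 + 15) + Q)² = ((1 - 3)*(9 + 15) + 18)² = (-2*24 + 18)² = (-48 + 18)² = (-30)² = 900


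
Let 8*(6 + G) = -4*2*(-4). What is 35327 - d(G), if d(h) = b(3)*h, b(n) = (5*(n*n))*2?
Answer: 35507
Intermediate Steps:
b(n) = 10*n**2 (b(n) = (5*n**2)*2 = 10*n**2)
G = -2 (G = -6 + (-4*2*(-4))/8 = -6 + (-8*(-4))/8 = -6 + (1/8)*32 = -6 + 4 = -2)
d(h) = 90*h (d(h) = (10*3**2)*h = (10*9)*h = 90*h)
35327 - d(G) = 35327 - 90*(-2) = 35327 - 1*(-180) = 35327 + 180 = 35507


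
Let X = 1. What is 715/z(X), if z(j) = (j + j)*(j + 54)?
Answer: 13/2 ≈ 6.5000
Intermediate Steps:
z(j) = 2*j*(54 + j) (z(j) = (2*j)*(54 + j) = 2*j*(54 + j))
715/z(X) = 715/((2*1*(54 + 1))) = 715/((2*1*55)) = 715/110 = 715*(1/110) = 13/2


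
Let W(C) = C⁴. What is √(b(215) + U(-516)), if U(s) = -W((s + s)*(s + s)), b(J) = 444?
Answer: 2*I*√321645579427235122642833 ≈ 1.1343e+12*I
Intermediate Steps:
U(s) = -256*s⁸ (U(s) = -((s + s)*(s + s))⁴ = -((2*s)*(2*s))⁴ = -(4*s²)⁴ = -256*s⁸)
√(b(215) + U(-516)) = √(444 - 256*(-516)⁸) = √(444 - 256*5025712178550548791296) = √(444 - 1286582317708940490571776) = √(-1286582317708940490571332) = 2*I*√321645579427235122642833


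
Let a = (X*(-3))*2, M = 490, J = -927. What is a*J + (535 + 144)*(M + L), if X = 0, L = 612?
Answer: 748258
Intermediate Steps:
a = 0 (a = (0*(-3))*2 = 0*2 = 0)
a*J + (535 + 144)*(M + L) = 0*(-927) + (535 + 144)*(490 + 612) = 0 + 679*1102 = 0 + 748258 = 748258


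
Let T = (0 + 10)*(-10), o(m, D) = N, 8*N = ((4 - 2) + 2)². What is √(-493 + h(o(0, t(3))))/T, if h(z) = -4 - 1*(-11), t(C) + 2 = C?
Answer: -9*I*√6/100 ≈ -0.22045*I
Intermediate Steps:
t(C) = -2 + C
N = 2 (N = ((4 - 2) + 2)²/8 = (2 + 2)²/8 = (⅛)*4² = (⅛)*16 = 2)
o(m, D) = 2
h(z) = 7 (h(z) = -4 + 11 = 7)
T = -100 (T = 10*(-10) = -100)
√(-493 + h(o(0, t(3))))/T = √(-493 + 7)/(-100) = √(-486)*(-1/100) = (9*I*√6)*(-1/100) = -9*I*√6/100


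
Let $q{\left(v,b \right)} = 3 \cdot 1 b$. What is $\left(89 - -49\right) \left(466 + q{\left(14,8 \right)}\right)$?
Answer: $67620$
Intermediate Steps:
$q{\left(v,b \right)} = 3 b$
$\left(89 - -49\right) \left(466 + q{\left(14,8 \right)}\right) = \left(89 - -49\right) \left(466 + 3 \cdot 8\right) = \left(89 + 49\right) \left(466 + 24\right) = 138 \cdot 490 = 67620$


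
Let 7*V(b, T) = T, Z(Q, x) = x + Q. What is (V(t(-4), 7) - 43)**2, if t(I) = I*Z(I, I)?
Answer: 1764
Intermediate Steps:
Z(Q, x) = Q + x
t(I) = 2*I**2 (t(I) = I*(I + I) = I*(2*I) = 2*I**2)
V(b, T) = T/7
(V(t(-4), 7) - 43)**2 = ((1/7)*7 - 43)**2 = (1 - 43)**2 = (-42)**2 = 1764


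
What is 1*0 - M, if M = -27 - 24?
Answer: 51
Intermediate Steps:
M = -51
1*0 - M = 1*0 - 1*(-51) = 0 + 51 = 51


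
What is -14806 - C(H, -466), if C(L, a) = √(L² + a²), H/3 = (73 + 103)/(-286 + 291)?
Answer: -14806 - 2*√1426921/5 ≈ -15284.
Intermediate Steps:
H = 528/5 (H = 3*((73 + 103)/(-286 + 291)) = 3*(176/5) = 528/5 ≈ 105.60)
-14806 - C(H, -466) = -14806 - √((528/5)² + (-466)²) = -14806 - √(278784/25 + 217156) = -14806 - √(5707684/25) = -14806 - 2*√1426921/5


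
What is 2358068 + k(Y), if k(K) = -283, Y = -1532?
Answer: 2357785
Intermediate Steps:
2358068 + k(Y) = 2358068 - 283 = 2357785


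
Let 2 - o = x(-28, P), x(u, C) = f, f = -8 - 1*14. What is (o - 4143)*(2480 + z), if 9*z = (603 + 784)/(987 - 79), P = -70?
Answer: -27827891231/2724 ≈ -1.0216e+7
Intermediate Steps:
f = -22 (f = -8 - 14 = -22)
x(u, C) = -22
z = 1387/8172 (z = ((603 + 784)/(987 - 79))/9 = (1387/908)/9 = (1387*(1/908))/9 = (⅑)*(1387/908) = 1387/8172 ≈ 0.16973)
o = 24 (o = 2 - 1*(-22) = 2 + 22 = 24)
(o - 4143)*(2480 + z) = (24 - 4143)*(2480 + 1387/8172) = -4119*20267947/8172 = -27827891231/2724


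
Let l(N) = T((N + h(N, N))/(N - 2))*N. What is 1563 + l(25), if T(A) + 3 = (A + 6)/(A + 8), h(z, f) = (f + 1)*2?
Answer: 393743/261 ≈ 1508.6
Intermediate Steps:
h(z, f) = 2 + 2*f (h(z, f) = (1 + f)*2 = 2 + 2*f)
T(A) = -3 + (6 + A)/(8 + A) (T(A) = -3 + (A + 6)/(A + 8) = -3 + (6 + A)/(8 + A))
l(N) = 2*N*(-9 - (2 + 3*N)/(-2 + N))/(8 + (2 + 3*N)/(-2 + N)) (l(N) = (2*(-9 - (N + (2 + 2*N))/(N - 2))/(8 + (N + (2 + 2*N))/(N - 2)))*N = (2*(-9 - (2 + 3*N)/(-2 + N))/(8 + (2 + 3*N)/(-2 + N)))*N = 2*N*(-9 - (2 + 3*N)/(-2 + N))/(8 + (2 + 3*N)/(-2 + N)))
1563 + l(25) = 1563 + 8*25*(4 - 3*25)/(-14 + 11*25) = 1563 + 8*25*(4 - 75)/(-14 + 275) = 1563 + 8*25*(-71)/261 = 1563 + 8*25*(1/261)*(-71) = 1563 - 14200/261 = 393743/261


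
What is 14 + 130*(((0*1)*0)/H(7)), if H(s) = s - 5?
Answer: 14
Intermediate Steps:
H(s) = -5 + s
14 + 130*(((0*1)*0)/H(7)) = 14 + 130*(((0*1)*0)/(-5 + 7)) = 14 + 130*((0*0)/2) = 14 + 130*(0*(½)) = 14 + 130*0 = 14 + 0 = 14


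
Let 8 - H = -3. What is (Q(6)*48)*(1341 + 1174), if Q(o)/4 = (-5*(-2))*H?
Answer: 53116800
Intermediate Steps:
H = 11 (H = 8 - 1*(-3) = 8 + 3 = 11)
Q(o) = 440 (Q(o) = 4*(-5*(-2)*11) = 4*(10*11) = 4*110 = 440)
(Q(6)*48)*(1341 + 1174) = (440*48)*(1341 + 1174) = 21120*2515 = 53116800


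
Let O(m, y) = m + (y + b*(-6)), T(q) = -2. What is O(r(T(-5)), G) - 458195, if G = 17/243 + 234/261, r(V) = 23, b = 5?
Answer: -3228942683/7047 ≈ -4.5820e+5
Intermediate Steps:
G = 6811/7047 (G = 17*(1/243) + 234*(1/261) = 17/243 + 26/29 = 6811/7047 ≈ 0.96651)
O(m, y) = -30 + m + y (O(m, y) = m + (y + 5*(-6)) = m + (y - 30) = m + (-30 + y) = -30 + m + y)
O(r(T(-5)), G) - 458195 = (-30 + 23 + 6811/7047) - 458195 = -42518/7047 - 458195 = -3228942683/7047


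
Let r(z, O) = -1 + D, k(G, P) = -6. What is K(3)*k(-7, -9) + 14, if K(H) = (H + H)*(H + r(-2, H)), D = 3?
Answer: -166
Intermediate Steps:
r(z, O) = 2 (r(z, O) = -1 + 3 = 2)
K(H) = 2*H*(2 + H) (K(H) = (H + H)*(H + 2) = (2*H)*(2 + H) = 2*H*(2 + H))
K(3)*k(-7, -9) + 14 = (2*3*(2 + 3))*(-6) + 14 = (2*3*5)*(-6) + 14 = 30*(-6) + 14 = -180 + 14 = -166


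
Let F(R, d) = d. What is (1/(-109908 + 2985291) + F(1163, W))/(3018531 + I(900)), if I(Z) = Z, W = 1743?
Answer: 5011792570/8682020567073 ≈ 0.00057726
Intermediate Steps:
(1/(-109908 + 2985291) + F(1163, W))/(3018531 + I(900)) = (1/(-109908 + 2985291) + 1743)/(3018531 + 900) = (1/2875383 + 1743)/3019431 = (1/2875383 + 1743)*(1/3019431) = (5011792570/2875383)*(1/3019431) = 5011792570/8682020567073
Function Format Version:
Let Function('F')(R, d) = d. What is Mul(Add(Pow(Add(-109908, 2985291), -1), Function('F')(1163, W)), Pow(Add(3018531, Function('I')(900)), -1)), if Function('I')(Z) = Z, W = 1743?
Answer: Rational(5011792570, 8682020567073) ≈ 0.00057726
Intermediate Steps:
Mul(Add(Pow(Add(-109908, 2985291), -1), Function('F')(1163, W)), Pow(Add(3018531, Function('I')(900)), -1)) = Mul(Add(Pow(Add(-109908, 2985291), -1), 1743), Pow(Add(3018531, 900), -1)) = Mul(Add(Pow(2875383, -1), 1743), Pow(3019431, -1)) = Mul(Add(Rational(1, 2875383), 1743), Rational(1, 3019431)) = Mul(Rational(5011792570, 2875383), Rational(1, 3019431)) = Rational(5011792570, 8682020567073)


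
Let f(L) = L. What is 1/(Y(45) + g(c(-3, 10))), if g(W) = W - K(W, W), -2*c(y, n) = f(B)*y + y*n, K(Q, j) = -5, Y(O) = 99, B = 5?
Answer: 2/253 ≈ 0.0079051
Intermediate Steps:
c(y, n) = -5*y/2 - n*y/2 (c(y, n) = -(5*y + y*n)/2 = -(5*y + n*y)/2 = -5*y/2 - n*y/2)
g(W) = 5 + W (g(W) = W - 1*(-5) = W + 5 = 5 + W)
1/(Y(45) + g(c(-3, 10))) = 1/(99 + (5 - 1/2*(-3)*(5 + 10))) = 1/(99 + (5 - 1/2*(-3)*15)) = 1/(99 + (5 + 45/2)) = 1/(99 + 55/2) = 1/(253/2) = 2/253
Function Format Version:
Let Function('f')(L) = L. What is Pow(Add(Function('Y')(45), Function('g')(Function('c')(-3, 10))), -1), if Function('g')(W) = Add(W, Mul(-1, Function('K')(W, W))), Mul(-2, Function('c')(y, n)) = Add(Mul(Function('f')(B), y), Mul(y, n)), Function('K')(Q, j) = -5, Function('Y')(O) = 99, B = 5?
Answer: Rational(2, 253) ≈ 0.0079051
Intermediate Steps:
Function('c')(y, n) = Add(Mul(Rational(-5, 2), y), Mul(Rational(-1, 2), n, y)) (Function('c')(y, n) = Mul(Rational(-1, 2), Add(Mul(5, y), Mul(y, n))) = Mul(Rational(-1, 2), Add(Mul(5, y), Mul(n, y))) = Add(Mul(Rational(-5, 2), y), Mul(Rational(-1, 2), n, y)))
Function('g')(W) = Add(5, W) (Function('g')(W) = Add(W, Mul(-1, -5)) = Add(W, 5) = Add(5, W))
Pow(Add(Function('Y')(45), Function('g')(Function('c')(-3, 10))), -1) = Pow(Add(99, Add(5, Mul(Rational(-1, 2), -3, Add(5, 10)))), -1) = Pow(Add(99, Add(5, Mul(Rational(-1, 2), -3, 15))), -1) = Pow(Add(99, Add(5, Rational(45, 2))), -1) = Pow(Add(99, Rational(55, 2)), -1) = Pow(Rational(253, 2), -1) = Rational(2, 253)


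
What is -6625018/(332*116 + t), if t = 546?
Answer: -3312509/19529 ≈ -169.62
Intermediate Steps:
-6625018/(332*116 + t) = -6625018/(332*116 + 546) = -6625018/(38512 + 546) = -6625018/39058 = -6625018*1/39058 = -3312509/19529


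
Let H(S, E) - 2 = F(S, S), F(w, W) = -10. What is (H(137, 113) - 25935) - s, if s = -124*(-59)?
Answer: -33259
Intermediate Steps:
H(S, E) = -8 (H(S, E) = 2 - 10 = -8)
s = 7316
(H(137, 113) - 25935) - s = (-8 - 25935) - 1*7316 = -25943 - 7316 = -33259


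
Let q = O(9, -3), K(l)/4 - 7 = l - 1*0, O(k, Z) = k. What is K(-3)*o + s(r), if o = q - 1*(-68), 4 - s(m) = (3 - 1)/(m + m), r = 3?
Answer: 3707/3 ≈ 1235.7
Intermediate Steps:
K(l) = 28 + 4*l (K(l) = 28 + 4*(l - 1*0) = 28 + 4*(l + 0) = 28 + 4*l)
q = 9
s(m) = 4 - 1/m (s(m) = 4 - (3 - 1)/(m + m) = 4 - 2/(2*m) = 4 - 2*1/(2*m) = 4 - 1/m)
o = 77 (o = 9 - 1*(-68) = 9 + 68 = 77)
K(-3)*o + s(r) = (28 + 4*(-3))*77 + (4 - 1/3) = (28 - 12)*77 + (4 - 1*⅓) = 16*77 + (4 - ⅓) = 1232 + 11/3 = 3707/3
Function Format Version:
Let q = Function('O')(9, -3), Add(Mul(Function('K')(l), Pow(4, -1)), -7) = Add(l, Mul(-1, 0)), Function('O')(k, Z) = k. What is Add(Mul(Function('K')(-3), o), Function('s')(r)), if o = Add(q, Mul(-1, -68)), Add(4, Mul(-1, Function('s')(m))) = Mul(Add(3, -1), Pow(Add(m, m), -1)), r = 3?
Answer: Rational(3707, 3) ≈ 1235.7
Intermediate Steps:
Function('K')(l) = Add(28, Mul(4, l)) (Function('K')(l) = Add(28, Mul(4, Add(l, Mul(-1, 0)))) = Add(28, Mul(4, Add(l, 0))) = Add(28, Mul(4, l)))
q = 9
Function('s')(m) = Add(4, Mul(-1, Pow(m, -1))) (Function('s')(m) = Add(4, Mul(-1, Mul(Add(3, -1), Pow(Add(m, m), -1)))) = Add(4, Mul(-1, Mul(2, Pow(Mul(2, m), -1)))) = Add(4, Mul(-1, Mul(2, Mul(Rational(1, 2), Pow(m, -1))))) = Add(4, Mul(-1, Pow(m, -1))))
o = 77 (o = Add(9, Mul(-1, -68)) = Add(9, 68) = 77)
Add(Mul(Function('K')(-3), o), Function('s')(r)) = Add(Mul(Add(28, Mul(4, -3)), 77), Add(4, Mul(-1, Pow(3, -1)))) = Add(Mul(Add(28, -12), 77), Add(4, Mul(-1, Rational(1, 3)))) = Add(Mul(16, 77), Add(4, Rational(-1, 3))) = Add(1232, Rational(11, 3)) = Rational(3707, 3)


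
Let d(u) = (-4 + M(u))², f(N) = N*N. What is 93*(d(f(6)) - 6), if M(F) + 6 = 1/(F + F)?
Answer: 15061567/1728 ≈ 8716.2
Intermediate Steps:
f(N) = N²
M(F) = -6 + 1/(2*F) (M(F) = -6 + 1/(F + F) = -6 + 1/(2*F))
d(u) = (-10 + 1/(2*u))² (d(u) = (-4 + (-6 + 1/(2*u)))² = (-10 + 1/(2*u))²)
93*(d(f(6)) - 6) = 93*((-1 + 20*6²)²/(4*(6²)²) - 6) = 93*((¼)*(-1 + 20*36)²/36² - 6) = 93*((¼)*(1/1296)*(-1 + 720)² - 6) = 93*((¼)*(1/1296)*719² - 6) = 93*((¼)*(1/1296)*516961 - 6) = 93*(516961/5184 - 6) = 93*(485857/5184) = 15061567/1728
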